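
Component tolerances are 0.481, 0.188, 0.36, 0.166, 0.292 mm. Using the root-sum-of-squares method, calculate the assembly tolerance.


RSS = sqrt(0.481^2 + 0.188^2 + 0.36^2 + 0.166^2 + 0.292^2)
= sqrt(0.509125)
= 0.7135

0.7135


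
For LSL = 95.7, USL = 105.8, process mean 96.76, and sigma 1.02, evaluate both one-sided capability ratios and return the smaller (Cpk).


Cpu = (USL - mean) / (3*sigma) = (105.8 - 96.76) / (3*1.02) = 2.9542
Cpl = (mean - LSL) / (3*sigma) = (96.76 - 95.7) / (3*1.02) = 0.3464
Cpk = min(Cpu, Cpl) = 0.3464

0.3464


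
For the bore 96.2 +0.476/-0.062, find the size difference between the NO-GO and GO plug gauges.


GO = nominal - lower_tol (smallest hole = maximum material condition)
GO = 96.2 - 0.062 = 96.138
NO-GO = nominal + upper_tol (largest hole = least material condition)
NO-GO = 96.2 + 0.476 = 96.676
spread = NO-GO - GO = 96.676 - 96.138 = 0.5380

0.5380


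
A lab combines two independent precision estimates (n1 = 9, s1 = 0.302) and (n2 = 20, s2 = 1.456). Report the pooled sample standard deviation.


s_p = sqrt(((n1-1)*s1^2 + (n2-1)*s2^2) / (n1+n2-2))
numerator = (9-1)*0.302^2 + (20-1)*1.456^2 = 0.729632 + 40.278784 = 41.008416
denominator = 9 + 20 - 2 = 27
s_p^2 = 41.008416 / 27 = 1.5188302
s_p = sqrt(1.5188302) = 1.2324

1.2324


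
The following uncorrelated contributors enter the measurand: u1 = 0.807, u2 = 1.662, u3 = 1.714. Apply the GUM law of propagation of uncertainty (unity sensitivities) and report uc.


uc = sqrt(0.807^2 + 1.662^2 + 1.714^2)
uc = sqrt(6.351289)
uc = 2.5202

2.5202


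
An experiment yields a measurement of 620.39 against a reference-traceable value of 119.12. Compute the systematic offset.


Systematic error = measured - true
= 620.39 - 119.12
= 501.2700

501.2700


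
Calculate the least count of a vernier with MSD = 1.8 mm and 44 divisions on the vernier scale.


LC = MSD / n_div
= 1.8 / 44
= 0.0409

0.0409


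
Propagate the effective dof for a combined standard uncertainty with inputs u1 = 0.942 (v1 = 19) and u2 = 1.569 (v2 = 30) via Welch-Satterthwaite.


uc = sqrt(u1^2 + u2^2) = sqrt(0.942^2 + 1.569^2) = 1.8300615
v_eff = uc^4 / (u1^4/v1 + u2^4/v2)
= 1.8300615^4 / (0.942^4/19 + 1.569^4/30)
= 11.216639 / 0.2434518
v_eff = 46.0733

46.0733


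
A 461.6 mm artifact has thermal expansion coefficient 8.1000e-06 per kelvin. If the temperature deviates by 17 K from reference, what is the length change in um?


dL = L * alpha * dT
= 461.6 * 8.1000e-06 * 17
= 0.0635623 mm
dL_um = 0.0635623 * 1000 = 63.5623 um

63.5623


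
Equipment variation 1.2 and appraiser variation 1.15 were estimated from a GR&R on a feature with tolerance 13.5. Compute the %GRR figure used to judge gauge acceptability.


GRR = sqrt(EV^2 + AV^2) = sqrt(1.2^2 + 1.15^2) = 1.662077
%GRR = GRR / tol * 100 = 1.662077 / 13.5 * 100
%GRR = 12.3117

12.3117


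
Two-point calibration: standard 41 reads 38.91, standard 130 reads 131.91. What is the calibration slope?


slope = (y2 - y1) / (x2 - x1)
= (131.91 - 38.91) / (130 - 41)
= 93.0000 / 89
= 1.0449

1.0449


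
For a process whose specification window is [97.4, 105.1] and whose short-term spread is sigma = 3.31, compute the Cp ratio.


Cp = (USL - LSL) / (6 * sigma)
= (105.1 - 97.4) / (6 * 3.31)
= 7.7000 / 19.8600
= 0.3877

0.3877


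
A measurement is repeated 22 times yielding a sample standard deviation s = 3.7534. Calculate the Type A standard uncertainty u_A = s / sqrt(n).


u_A = s / sqrt(n)
u_A = 3.7534 / sqrt(22)
u_A = 3.7534 / 4.6904158
u_A = 0.8002

0.8002


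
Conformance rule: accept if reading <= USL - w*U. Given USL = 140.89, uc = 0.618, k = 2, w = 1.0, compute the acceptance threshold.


U = k * uc = 2 * 0.618 = 1.236
guard band g = w * U = 1.0 * 1.236 = 1.236
AL = USL - g = 140.89 - 1.236
AL = 139.6540

139.6540


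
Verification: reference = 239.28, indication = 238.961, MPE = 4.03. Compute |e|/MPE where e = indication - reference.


e = indication - reference = 238.961 - 239.28 = -0.3190
|e| = 0.3190
ratio = |e| / MPE = 0.3190 / 4.03
ratio = 0.0792

0.0792


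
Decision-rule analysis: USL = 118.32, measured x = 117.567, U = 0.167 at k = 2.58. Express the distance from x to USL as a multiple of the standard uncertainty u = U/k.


u = U / k = 0.167 / 2.58 = 0.064728682
margin = |USL - x| = |118.32 - 117.567| = 0.753
z = margin / u = 0.753 / 0.064728682
z = 11.6332

11.6332


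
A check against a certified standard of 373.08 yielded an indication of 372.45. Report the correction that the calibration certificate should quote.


Correction = standard - reading
= 373.08 - 372.45
= 0.6300

0.6300


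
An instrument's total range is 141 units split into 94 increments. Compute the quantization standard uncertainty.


resolution = range / divisions
resolution = 141 / 94 = 1.5
u_res = resolution / (2*sqrt(3))
u_res = 1.5 / 3.4641016
u_res = 0.4330

0.4330


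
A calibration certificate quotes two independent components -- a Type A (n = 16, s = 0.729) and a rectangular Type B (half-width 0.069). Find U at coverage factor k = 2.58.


u_A = s / sqrt(n) = 0.729 / sqrt(16) = 0.18225
u_B = half_width / sqrt(3) = 0.069 / sqrt(3) = 0.039837169
uc = sqrt(u_A^2 + u_B^2) = sqrt(0.18225^2 + 0.039837169^2) = 0.18655311
U = k * uc = 2.58 * 0.18655311
U = 0.4813

0.4813


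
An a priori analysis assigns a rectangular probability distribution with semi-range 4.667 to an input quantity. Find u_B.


u_B = half_width / sqrt(3)
u_B = 4.667 / 1.7320508
u_B = 2.6945

2.6945


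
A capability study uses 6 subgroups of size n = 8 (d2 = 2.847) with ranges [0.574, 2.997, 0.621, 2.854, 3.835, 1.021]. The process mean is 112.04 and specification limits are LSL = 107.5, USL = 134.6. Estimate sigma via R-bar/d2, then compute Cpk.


R_bar = (0.574 + 2.997 + 0.621 + 2.854 + 3.835 + 1.021) / 6 = 1.9836667
sigma = R_bar / d2 = 1.9836667 / 2.847 = 0.69675683
Cp = (USL - LSL)/(6*sigma) = (134.6 - 107.5)/(6*0.69675683) = 6.4824
Cpu = (134.6 - 112.04)/(3*0.69675683) = 10.7929
Cpl = (112.04 - 107.5)/(3*0.69675683) = 2.1720
Cpk = min(Cpu, Cpl) = 2.1720

2.1720


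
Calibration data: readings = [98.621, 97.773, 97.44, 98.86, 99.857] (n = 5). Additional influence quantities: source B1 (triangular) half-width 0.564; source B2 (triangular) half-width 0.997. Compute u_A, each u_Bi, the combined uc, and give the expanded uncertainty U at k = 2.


mean = (98.621 + 97.773 + 97.44 + 98.86 + 99.857) / 5 = 98.5102
s = sqrt(sum((x - mean)^2)/(n-1)) = 0.95358518
u_A = s / sqrt(n) = 0.95358518 / sqrt(5) = 0.42645626
u_B1 = 0.564 / sqrt(6) = 0.23025204
u_B2 = 0.997 / sqrt(6) = 0.40702355
uc = sqrt(0.42645626^2 + 0.23025204^2 + 0.40702355^2) = 0.6328895
U = k * uc = 2 * 0.6328895
U = 1.2658

1.2658


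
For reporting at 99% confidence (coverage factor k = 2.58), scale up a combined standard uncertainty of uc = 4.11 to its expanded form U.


U = k * uc
U = 2.58 * 4.11
U = 10.6038

10.6038


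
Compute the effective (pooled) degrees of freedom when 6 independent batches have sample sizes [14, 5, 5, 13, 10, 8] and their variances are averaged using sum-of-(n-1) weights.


nu = sum_i (n_i - 1)
nu = ((14 - 1) + (5 - 1) + (5 - 1) + (13 - 1) + (10 - 1) + (8 - 1))
nu = 13 + 4 + 4 + 12 + 9 + 7
nu = 49

49


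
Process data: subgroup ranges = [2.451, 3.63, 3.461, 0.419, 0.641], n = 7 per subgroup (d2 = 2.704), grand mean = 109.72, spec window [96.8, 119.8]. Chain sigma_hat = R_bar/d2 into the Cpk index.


R_bar = (2.451 + 3.63 + 3.461 + 0.419 + 0.641) / 5 = 2.1204
sigma = R_bar / d2 = 2.1204 / 2.704 = 0.7841716
Cp = (USL - LSL)/(6*sigma) = (119.8 - 96.8)/(6*0.7841716) = 4.8884
Cpu = (119.8 - 109.72)/(3*0.7841716) = 4.2848
Cpl = (109.72 - 96.8)/(3*0.7841716) = 5.4920
Cpk = min(Cpu, Cpl) = 4.2848

4.2848


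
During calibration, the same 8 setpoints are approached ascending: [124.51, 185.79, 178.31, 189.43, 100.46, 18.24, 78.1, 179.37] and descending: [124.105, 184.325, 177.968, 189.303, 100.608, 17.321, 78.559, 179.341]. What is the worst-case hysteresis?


|124.51 - 124.105| = 0.4050
|185.79 - 184.325| = 1.4650
|178.31 - 177.968| = 0.3420
|189.43 - 189.303| = 0.1270
|100.46 - 100.608| = 0.1480
|18.24 - 17.321| = 0.9190
|78.1 - 78.559| = 0.4590
|179.37 - 179.341| = 0.0290
hysteresis = max(diffs) = 1.4650

1.4650


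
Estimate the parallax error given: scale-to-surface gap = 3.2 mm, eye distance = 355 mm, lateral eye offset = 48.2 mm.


error = h * offset / d
= 3.2 * 48.2 / 355
= 0.4345

0.4345


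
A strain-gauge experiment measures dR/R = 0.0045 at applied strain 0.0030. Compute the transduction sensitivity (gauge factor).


GF = (dR/R) / epsilon
= 0.0045 / 0.0030
= 1.5000

1.5000


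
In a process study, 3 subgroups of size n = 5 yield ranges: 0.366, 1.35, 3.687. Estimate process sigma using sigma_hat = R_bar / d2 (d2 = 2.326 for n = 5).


R_bar = (0.366 + 1.35 + 3.687) / 3
R_bar = 5.403 / 3 = 1.801
sigma_hat = R_bar / d2 = 1.801 / 2.326 = 0.7743

0.7743


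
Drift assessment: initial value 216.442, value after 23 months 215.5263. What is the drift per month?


rate = (v2 - v1) / months
= (215.5263 - 216.442) / 23
= -0.9157 / 23
= -0.0398

-0.0398


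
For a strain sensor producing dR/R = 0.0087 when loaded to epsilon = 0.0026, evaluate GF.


GF = (dR/R) / epsilon
= 0.0087 / 0.0026
= 3.3462

3.3462


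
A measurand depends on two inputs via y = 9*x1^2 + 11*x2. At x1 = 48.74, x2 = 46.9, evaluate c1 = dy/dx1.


y = 9*x1^2 + 11*x2
dy/dx1 = 2*9*x1
Evaluate at x1 = 48.74: c1 = 18 * 48.74
c1 = 877.3200

877.3200


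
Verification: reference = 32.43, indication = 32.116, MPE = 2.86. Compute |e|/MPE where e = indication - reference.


e = indication - reference = 32.116 - 32.43 = -0.3140
|e| = 0.3140
ratio = |e| / MPE = 0.3140 / 2.86
ratio = 0.1098

0.1098


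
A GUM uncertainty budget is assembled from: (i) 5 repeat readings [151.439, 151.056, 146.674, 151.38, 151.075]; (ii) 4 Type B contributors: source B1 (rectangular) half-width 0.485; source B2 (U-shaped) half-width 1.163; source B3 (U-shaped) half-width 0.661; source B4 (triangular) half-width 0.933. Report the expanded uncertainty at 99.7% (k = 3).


mean = (151.439 + 151.056 + 146.674 + 151.38 + 151.075) / 5 = 150.3248
s = sqrt(sum((x - mean)^2)/(n-1)) = 2.0482116
u_A = s / sqrt(n) = 2.0482116 / sqrt(5) = 0.91598807
u_B1 = 0.485 / sqrt(3) = 0.28001488
u_B2 = 1.163 / sqrt(2) = 0.82236519
u_B3 = 0.661 / sqrt(2) = 0.46739758
u_B4 = 0.933 / sqrt(6) = 0.38089566
uc = sqrt(0.91598807^2 + 0.28001488^2 + 0.82236519^2 + 0.46739758^2 + 0.38089566^2) = 1.3990243
U = k * uc = 3 * 1.3990243
U = 4.1971

4.1971


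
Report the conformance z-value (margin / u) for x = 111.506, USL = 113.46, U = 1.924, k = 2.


u = U / k = 1.924 / 2 = 0.962
margin = |USL - x| = |113.46 - 111.506| = 1.954
z = margin / u = 1.954 / 0.962
z = 2.0312

2.0312


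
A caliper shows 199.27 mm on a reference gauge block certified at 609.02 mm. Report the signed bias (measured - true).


Systematic error = measured - true
= 199.27 - 609.02
= -409.7500

-409.7500


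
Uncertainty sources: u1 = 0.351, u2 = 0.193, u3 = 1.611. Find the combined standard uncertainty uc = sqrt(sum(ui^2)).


uc = sqrt(0.351^2 + 0.193^2 + 1.611^2)
uc = sqrt(2.755771)
uc = 1.6601

1.6601


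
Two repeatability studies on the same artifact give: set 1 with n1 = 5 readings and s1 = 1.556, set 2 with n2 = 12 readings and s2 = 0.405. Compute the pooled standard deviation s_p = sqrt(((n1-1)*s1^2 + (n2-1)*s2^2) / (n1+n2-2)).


s_p = sqrt(((n1-1)*s1^2 + (n2-1)*s2^2) / (n1+n2-2))
numerator = (5-1)*1.556^2 + (12-1)*0.405^2 = 9.684544 + 1.804275 = 11.488819
denominator = 5 + 12 - 2 = 15
s_p^2 = 11.488819 / 15 = 0.76592127
s_p = sqrt(0.76592127) = 0.8752

0.8752


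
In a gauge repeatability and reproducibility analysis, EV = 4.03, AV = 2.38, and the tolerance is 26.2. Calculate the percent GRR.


GRR = sqrt(EV^2 + AV^2) = sqrt(4.03^2 + 2.38^2) = 4.6803098
%GRR = GRR / tol * 100 = 4.6803098 / 26.2 * 100
%GRR = 17.8638

17.8638


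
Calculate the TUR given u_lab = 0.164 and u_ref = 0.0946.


TUR = u_lab / u_ref
= 0.164 / 0.0946
= 1.7336

1.7336


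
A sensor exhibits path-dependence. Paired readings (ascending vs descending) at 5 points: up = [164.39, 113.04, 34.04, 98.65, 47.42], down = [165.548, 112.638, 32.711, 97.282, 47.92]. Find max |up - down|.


|164.39 - 165.548| = 1.1580
|113.04 - 112.638| = 0.4020
|34.04 - 32.711| = 1.3290
|98.65 - 97.282| = 1.3680
|47.42 - 47.92| = 0.5000
hysteresis = max(diffs) = 1.3680

1.3680


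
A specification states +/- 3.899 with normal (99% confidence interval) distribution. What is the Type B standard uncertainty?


u_B = half_width / 2.576
u_B = 3.899 / 2.576
u_B = 1.5136

1.5136


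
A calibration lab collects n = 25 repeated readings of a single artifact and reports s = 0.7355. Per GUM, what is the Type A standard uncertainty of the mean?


u_A = s / sqrt(n)
u_A = 0.7355 / sqrt(25)
u_A = 0.7355 / 5
u_A = 0.1471

0.1471


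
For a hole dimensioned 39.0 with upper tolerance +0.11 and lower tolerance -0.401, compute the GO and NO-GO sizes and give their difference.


GO = nominal - lower_tol (smallest hole = maximum material condition)
GO = 39.0 - 0.401 = 38.599
NO-GO = nominal + upper_tol (largest hole = least material condition)
NO-GO = 39.0 + 0.11 = 39.11
spread = NO-GO - GO = 39.11 - 38.599 = 0.5110

0.5110


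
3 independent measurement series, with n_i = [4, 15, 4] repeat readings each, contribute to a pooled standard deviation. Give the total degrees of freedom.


nu = sum_i (n_i - 1)
nu = ((4 - 1) + (15 - 1) + (4 - 1))
nu = 3 + 14 + 3
nu = 20

20


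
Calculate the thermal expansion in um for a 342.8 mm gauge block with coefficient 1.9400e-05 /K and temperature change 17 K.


dL = L * alpha * dT
= 342.8 * 1.9400e-05 * 17
= 0.1130554 mm
dL_um = 0.1130554 * 1000 = 113.0554 um

113.0554


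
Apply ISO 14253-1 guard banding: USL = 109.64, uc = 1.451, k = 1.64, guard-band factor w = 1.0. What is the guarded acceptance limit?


U = k * uc = 1.64 * 1.451 = 2.37964
guard band g = w * U = 1.0 * 2.37964 = 2.37964
AL = USL - g = 109.64 - 2.37964
AL = 107.2604

107.2604


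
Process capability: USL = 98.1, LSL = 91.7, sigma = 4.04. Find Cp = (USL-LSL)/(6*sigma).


Cp = (USL - LSL) / (6 * sigma)
= (98.1 - 91.7) / (6 * 4.04)
= 6.4000 / 24.2400
= 0.2640

0.2640


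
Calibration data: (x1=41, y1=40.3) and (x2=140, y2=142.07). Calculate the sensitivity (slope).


slope = (y2 - y1) / (x2 - x1)
= (142.07 - 40.3) / (140 - 41)
= 101.7700 / 99
= 1.0280

1.0280


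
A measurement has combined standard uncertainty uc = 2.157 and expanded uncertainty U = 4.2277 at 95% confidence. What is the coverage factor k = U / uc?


k = U / uc
k = 4.2277 / 2.157
k = 1.96

1.96


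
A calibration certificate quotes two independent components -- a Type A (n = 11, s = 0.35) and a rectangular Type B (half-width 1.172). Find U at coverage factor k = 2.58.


u_A = s / sqrt(n) = 0.35 / sqrt(11) = 0.10552897
u_B = half_width / sqrt(3) = 1.172 / sqrt(3) = 0.67665452
uc = sqrt(u_A^2 + u_B^2) = sqrt(0.10552897^2 + 0.67665452^2) = 0.68483407
U = k * uc = 2.58 * 0.68483407
U = 1.7669

1.7669


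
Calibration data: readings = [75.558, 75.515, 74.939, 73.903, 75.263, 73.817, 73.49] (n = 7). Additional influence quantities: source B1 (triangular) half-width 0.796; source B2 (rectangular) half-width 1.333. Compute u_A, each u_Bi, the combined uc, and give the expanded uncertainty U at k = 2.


mean = (75.558 + 75.515 + 74.939 + 73.903 + 75.263 + 73.817 + 73.49) / 7 = 74.64071429
s = sqrt(sum((x - mean)^2)/(n-1)) = 0.87833872
u_A = s / sqrt(n) = 0.87833872 / sqrt(7) = 0.33198083
u_B1 = 0.796 / sqrt(6) = 0.32496564
u_B2 = 1.333 / sqrt(3) = 0.76960791
uc = sqrt(0.33198083^2 + 0.32496564^2 + 0.76960791^2) = 0.89894954
U = k * uc = 2 * 0.89894954
U = 1.7979

1.7979


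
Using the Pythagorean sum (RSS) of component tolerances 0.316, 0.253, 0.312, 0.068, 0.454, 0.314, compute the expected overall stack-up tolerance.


RSS = sqrt(0.316^2 + 0.253^2 + 0.312^2 + 0.068^2 + 0.454^2 + 0.314^2)
= sqrt(0.570545)
= 0.7553

0.7553


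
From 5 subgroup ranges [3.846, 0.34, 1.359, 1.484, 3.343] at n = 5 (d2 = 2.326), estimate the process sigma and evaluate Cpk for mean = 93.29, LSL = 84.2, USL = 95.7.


R_bar = (3.846 + 0.34 + 1.359 + 1.484 + 3.343) / 5 = 2.0744
sigma = R_bar / d2 = 2.0744 / 2.326 = 0.89183147
Cp = (USL - LSL)/(6*sigma) = (95.7 - 84.2)/(6*0.89183147) = 2.1491
Cpu = (95.7 - 93.29)/(3*0.89183147) = 0.9008
Cpl = (93.29 - 84.2)/(3*0.89183147) = 3.3975
Cpk = min(Cpu, Cpl) = 0.9008

0.9008


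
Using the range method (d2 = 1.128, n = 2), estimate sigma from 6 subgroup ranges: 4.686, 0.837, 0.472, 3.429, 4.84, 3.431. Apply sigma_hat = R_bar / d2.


R_bar = (4.686 + 0.837 + 0.472 + 3.429 + 4.84 + 3.431) / 6
R_bar = 17.695 / 6 = 2.9491667
sigma_hat = R_bar / d2 = 2.9491667 / 1.128 = 2.6145

2.6145


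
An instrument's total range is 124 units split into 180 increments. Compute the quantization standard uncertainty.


resolution = range / divisions
resolution = 124 / 180 = 0.68888889
u_res = resolution / (2*sqrt(3))
u_res = 0.68888889 / 3.4641016
u_res = 0.1989

0.1989


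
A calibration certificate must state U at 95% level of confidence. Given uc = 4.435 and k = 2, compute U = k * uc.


U = k * uc
U = 2 * 4.435
U = 8.8700

8.8700


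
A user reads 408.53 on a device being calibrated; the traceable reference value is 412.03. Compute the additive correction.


Correction = standard - reading
= 412.03 - 408.53
= 3.5000

3.5000


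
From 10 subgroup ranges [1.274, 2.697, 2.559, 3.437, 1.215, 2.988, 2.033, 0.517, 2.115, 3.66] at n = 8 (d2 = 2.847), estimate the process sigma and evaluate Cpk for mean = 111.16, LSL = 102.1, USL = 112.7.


R_bar = (1.274 + 2.697 + 2.559 + 3.437 + 1.215 + 2.988 + 2.033 + 0.517 + 2.115 + 3.66) / 10 = 2.2495
sigma = R_bar / d2 = 2.2495 / 2.847 = 0.79012996
Cp = (USL - LSL)/(6*sigma) = (112.7 - 102.1)/(6*0.79012996) = 2.2359
Cpu = (112.7 - 111.16)/(3*0.79012996) = 0.6497
Cpl = (111.16 - 102.1)/(3*0.79012996) = 3.8222
Cpk = min(Cpu, Cpl) = 0.6497

0.6497


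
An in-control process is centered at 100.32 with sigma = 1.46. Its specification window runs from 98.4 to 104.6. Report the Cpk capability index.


Cpu = (USL - mean) / (3*sigma) = (104.6 - 100.32) / (3*1.46) = 0.9772
Cpl = (mean - LSL) / (3*sigma) = (100.32 - 98.4) / (3*1.46) = 0.4384
Cpk = min(Cpu, Cpl) = 0.4384

0.4384


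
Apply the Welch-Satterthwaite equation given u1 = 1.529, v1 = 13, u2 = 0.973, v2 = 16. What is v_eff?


uc = sqrt(u1^2 + u2^2) = sqrt(1.529^2 + 0.973^2) = 1.8123383
v_eff = uc^4 / (u1^4/v1 + u2^4/v2)
= 1.8123383^4 / (1.529^4/13 + 0.973^4/16)
= 10.788401 / 0.47644161
v_eff = 22.6437

22.6437


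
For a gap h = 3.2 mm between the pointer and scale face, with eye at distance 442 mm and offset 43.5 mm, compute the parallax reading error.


error = h * offset / d
= 3.2 * 43.5 / 442
= 0.3149

0.3149


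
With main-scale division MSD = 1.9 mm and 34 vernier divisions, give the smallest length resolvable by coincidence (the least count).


LC = MSD / n_div
= 1.9 / 34
= 0.0559

0.0559


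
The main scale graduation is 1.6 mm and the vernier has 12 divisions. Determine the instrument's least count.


LC = MSD / n_div
= 1.6 / 12
= 0.1333

0.1333


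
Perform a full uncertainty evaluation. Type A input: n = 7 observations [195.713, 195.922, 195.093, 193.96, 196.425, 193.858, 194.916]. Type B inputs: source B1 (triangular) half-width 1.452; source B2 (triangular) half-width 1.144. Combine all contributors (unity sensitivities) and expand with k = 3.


mean = (195.713 + 195.922 + 195.093 + 193.96 + 196.425 + 193.858 + 194.916) / 7 = 195.1267143
s = sqrt(sum((x - mean)^2)/(n-1)) = 0.97280963
u_A = s / sqrt(n) = 0.97280963 / sqrt(7) = 0.36768748
u_B1 = 1.452 / sqrt(6) = 0.59277652
u_B2 = 1.144 / sqrt(6) = 0.46703604
uc = sqrt(0.36768748^2 + 0.59277652^2 + 0.46703604^2) = 0.83946456
U = k * uc = 3 * 0.83946456
U = 2.5184

2.5184


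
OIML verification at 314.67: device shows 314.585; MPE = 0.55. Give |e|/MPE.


e = indication - reference = 314.585 - 314.67 = -0.0850
|e| = 0.0850
ratio = |e| / MPE = 0.0850 / 0.55
ratio = 0.1545

0.1545


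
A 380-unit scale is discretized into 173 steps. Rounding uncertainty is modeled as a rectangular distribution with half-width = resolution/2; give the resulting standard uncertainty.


resolution = range / divisions
resolution = 380 / 173 = 2.1965318
u_res = resolution / (2*sqrt(3))
u_res = 2.1965318 / 3.4641016
u_res = 0.6341

0.6341


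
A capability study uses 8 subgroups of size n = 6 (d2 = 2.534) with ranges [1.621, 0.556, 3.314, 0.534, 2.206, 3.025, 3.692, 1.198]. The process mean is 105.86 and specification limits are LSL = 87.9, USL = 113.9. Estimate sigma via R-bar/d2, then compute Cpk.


R_bar = (1.621 + 0.556 + 3.314 + 0.534 + 2.206 + 3.025 + 3.692 + 1.198) / 8 = 2.01825
sigma = R_bar / d2 = 2.01825 / 2.534 = 0.79646803
Cp = (USL - LSL)/(6*sigma) = (113.9 - 87.9)/(6*0.79646803) = 5.4407
Cpu = (113.9 - 105.86)/(3*0.79646803) = 3.3649
Cpl = (105.86 - 87.9)/(3*0.79646803) = 7.5165
Cpk = min(Cpu, Cpl) = 3.3649

3.3649


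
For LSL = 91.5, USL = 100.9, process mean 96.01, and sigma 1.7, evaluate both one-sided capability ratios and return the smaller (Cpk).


Cpu = (USL - mean) / (3*sigma) = (100.9 - 96.01) / (3*1.7) = 0.9588
Cpl = (mean - LSL) / (3*sigma) = (96.01 - 91.5) / (3*1.7) = 0.8843
Cpk = min(Cpu, Cpl) = 0.8843

0.8843


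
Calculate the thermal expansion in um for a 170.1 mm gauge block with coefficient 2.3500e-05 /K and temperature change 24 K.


dL = L * alpha * dT
= 170.1 * 2.3500e-05 * 24
= 0.0959364 mm
dL_um = 0.0959364 * 1000 = 95.9364 um

95.9364


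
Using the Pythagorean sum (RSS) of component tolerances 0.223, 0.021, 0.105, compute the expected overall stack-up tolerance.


RSS = sqrt(0.223^2 + 0.021^2 + 0.105^2)
= sqrt(0.061195)
= 0.2474

0.2474


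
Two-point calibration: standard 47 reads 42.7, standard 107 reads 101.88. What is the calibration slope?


slope = (y2 - y1) / (x2 - x1)
= (101.88 - 42.7) / (107 - 47)
= 59.1800 / 60
= 0.9863

0.9863


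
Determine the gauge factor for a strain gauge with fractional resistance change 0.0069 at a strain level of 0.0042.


GF = (dR/R) / epsilon
= 0.0069 / 0.0042
= 1.6429

1.6429


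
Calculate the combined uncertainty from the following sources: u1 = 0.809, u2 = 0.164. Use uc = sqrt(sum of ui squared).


uc = sqrt(0.809^2 + 0.164^2)
uc = sqrt(0.681377)
uc = 0.8255

0.8255


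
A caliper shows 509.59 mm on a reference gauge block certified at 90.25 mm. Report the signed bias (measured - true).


Systematic error = measured - true
= 509.59 - 90.25
= 419.3400

419.3400


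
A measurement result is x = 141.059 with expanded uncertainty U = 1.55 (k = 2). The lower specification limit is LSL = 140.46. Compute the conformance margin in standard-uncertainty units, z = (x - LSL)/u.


u = U / k = 1.55 / 2 = 0.775
margin = |LSL - x| = |140.46 - 141.059| = 0.599
z = margin / u = 0.599 / 0.775
z = 0.7729

0.7729


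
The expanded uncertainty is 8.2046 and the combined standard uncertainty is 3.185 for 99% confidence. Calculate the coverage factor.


k = U / uc
k = 8.2046 / 3.185
k = 2.576

2.576


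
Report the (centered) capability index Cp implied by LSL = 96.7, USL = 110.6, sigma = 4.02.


Cp = (USL - LSL) / (6 * sigma)
= (110.6 - 96.7) / (6 * 4.02)
= 13.9000 / 24.1200
= 0.5763

0.5763


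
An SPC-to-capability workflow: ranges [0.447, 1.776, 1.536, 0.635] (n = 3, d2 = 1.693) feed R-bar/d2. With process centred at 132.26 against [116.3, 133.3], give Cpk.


R_bar = (0.447 + 1.776 + 1.536 + 0.635) / 4 = 1.0985
sigma = R_bar / d2 = 1.0985 / 1.693 = 0.6488482
Cp = (USL - LSL)/(6*sigma) = (133.3 - 116.3)/(6*0.6488482) = 4.3667
Cpu = (133.3 - 132.26)/(3*0.6488482) = 0.5343
Cpl = (132.26 - 116.3)/(3*0.6488482) = 8.1991
Cpk = min(Cpu, Cpl) = 0.5343

0.5343


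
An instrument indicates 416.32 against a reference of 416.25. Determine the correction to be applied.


Correction = standard - reading
= 416.25 - 416.32
= -0.0700

-0.0700


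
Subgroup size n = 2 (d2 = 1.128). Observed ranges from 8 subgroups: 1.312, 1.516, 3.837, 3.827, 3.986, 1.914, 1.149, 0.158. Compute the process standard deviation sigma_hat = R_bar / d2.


R_bar = (1.312 + 1.516 + 3.837 + 3.827 + 3.986 + 1.914 + 1.149 + 0.158) / 8
R_bar = 17.699 / 8 = 2.212375
sigma_hat = R_bar / d2 = 2.212375 / 1.128 = 1.9613

1.9613


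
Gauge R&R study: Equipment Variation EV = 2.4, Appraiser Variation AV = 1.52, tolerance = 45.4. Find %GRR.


GRR = sqrt(EV^2 + AV^2) = sqrt(2.4^2 + 1.52^2) = 2.8408449
%GRR = GRR / tol * 100 = 2.8408449 / 45.4 * 100
%GRR = 6.2574

6.2574


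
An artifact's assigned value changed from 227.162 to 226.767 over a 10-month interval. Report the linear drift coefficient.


rate = (v2 - v1) / months
= (226.767 - 227.162) / 10
= -0.3950 / 10
= -0.0395

-0.0395


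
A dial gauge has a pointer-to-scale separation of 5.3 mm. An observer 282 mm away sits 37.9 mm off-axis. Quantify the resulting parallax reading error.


error = h * offset / d
= 5.3 * 37.9 / 282
= 0.7123

0.7123


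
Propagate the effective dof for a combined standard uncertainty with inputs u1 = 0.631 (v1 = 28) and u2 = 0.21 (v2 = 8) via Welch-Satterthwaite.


uc = sqrt(u1^2 + u2^2) = sqrt(0.631^2 + 0.21^2) = 0.66502707
v_eff = uc^4 / (u1^4/v1 + u2^4/v2)
= 0.66502707^4 / (0.631^4/28 + 0.21^4/8)
= 0.1955948 / 0.0059049649
v_eff = 33.1238

33.1238


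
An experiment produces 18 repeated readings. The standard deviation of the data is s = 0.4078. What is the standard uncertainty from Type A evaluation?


u_A = s / sqrt(n)
u_A = 0.4078 / sqrt(18)
u_A = 0.4078 / 4.2426407
u_A = 0.0961

0.0961


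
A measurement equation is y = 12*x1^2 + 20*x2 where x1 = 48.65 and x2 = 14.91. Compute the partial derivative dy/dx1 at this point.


y = 12*x1^2 + 20*x2
dy/dx1 = 2*12*x1
Evaluate at x1 = 48.65: c1 = 24 * 48.65
c1 = 1167.6000

1167.6000


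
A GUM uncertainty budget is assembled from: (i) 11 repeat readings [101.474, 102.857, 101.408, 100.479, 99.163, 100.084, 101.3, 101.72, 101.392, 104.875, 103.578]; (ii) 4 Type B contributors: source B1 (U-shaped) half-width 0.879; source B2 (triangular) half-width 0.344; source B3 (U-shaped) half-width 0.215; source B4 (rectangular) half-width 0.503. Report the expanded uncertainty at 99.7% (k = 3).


mean = (101.474 + 102.857 + 101.408 + 100.479 + 99.163 + 100.084 + 101.3 + 101.72 + 101.392 + 104.875 + 103.578) / 11 = 101.6663636
s = sqrt(sum((x - mean)^2)/(n-1)) = 1.6082283
u_A = s / sqrt(n) = 1.6082283 / sqrt(11) = 0.48489908
u_B1 = 0.879 / sqrt(2) = 0.62154686
u_B2 = 0.344 / sqrt(6) = 0.14043741
u_B3 = 0.215 / sqrt(2) = 0.15202796
u_B4 = 0.503 / sqrt(3) = 0.29040719
uc = sqrt(0.48489908^2 + 0.62154686^2 + 0.14043741^2 + 0.15202796^2 + 0.29040719^2) = 0.86522778
U = k * uc = 3 * 0.86522778
U = 2.5957

2.5957


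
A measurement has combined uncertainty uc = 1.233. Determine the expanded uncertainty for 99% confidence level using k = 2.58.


U = k * uc
U = 2.58 * 1.233
U = 3.1811

3.1811


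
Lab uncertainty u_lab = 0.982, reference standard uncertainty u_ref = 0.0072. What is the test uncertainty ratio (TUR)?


TUR = u_lab / u_ref
= 0.982 / 0.0072
= 136.3889

136.3889


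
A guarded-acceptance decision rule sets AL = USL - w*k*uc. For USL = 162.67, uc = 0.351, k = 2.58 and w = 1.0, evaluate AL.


U = k * uc = 2.58 * 0.351 = 0.90558
guard band g = w * U = 1.0 * 0.90558 = 0.90558
AL = USL - g = 162.67 - 0.90558
AL = 161.7644

161.7644


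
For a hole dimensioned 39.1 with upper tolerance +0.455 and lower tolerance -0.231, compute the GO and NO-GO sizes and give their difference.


GO = nominal - lower_tol (smallest hole = maximum material condition)
GO = 39.1 - 0.231 = 38.869
NO-GO = nominal + upper_tol (largest hole = least material condition)
NO-GO = 39.1 + 0.455 = 39.555
spread = NO-GO - GO = 39.555 - 38.869 = 0.6860

0.6860


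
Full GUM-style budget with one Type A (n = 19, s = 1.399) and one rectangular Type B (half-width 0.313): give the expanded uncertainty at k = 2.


u_A = s / sqrt(n) = 1.399 / sqrt(19) = 0.32095261
u_B = half_width / sqrt(3) = 0.313 / sqrt(3) = 0.18071063
uc = sqrt(u_A^2 + u_B^2) = sqrt(0.32095261^2 + 0.18071063^2) = 0.36832989
U = k * uc = 2 * 0.36832989
U = 0.7367

0.7367


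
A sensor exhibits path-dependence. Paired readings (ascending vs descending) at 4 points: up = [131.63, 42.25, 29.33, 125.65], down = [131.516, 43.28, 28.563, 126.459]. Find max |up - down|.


|131.63 - 131.516| = 0.1140
|42.25 - 43.28| = 1.0300
|29.33 - 28.563| = 0.7670
|125.65 - 126.459| = 0.8090
hysteresis = max(diffs) = 1.0300

1.0300


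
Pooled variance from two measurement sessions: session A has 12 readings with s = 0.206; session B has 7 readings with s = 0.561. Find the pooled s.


s_p = sqrt(((n1-1)*s1^2 + (n2-1)*s2^2) / (n1+n2-2))
numerator = (12-1)*0.206^2 + (7-1)*0.561^2 = 0.466796 + 1.888326 = 2.355122
denominator = 12 + 7 - 2 = 17
s_p^2 = 2.355122 / 17 = 0.13853659
s_p = sqrt(0.13853659) = 0.3722

0.3722


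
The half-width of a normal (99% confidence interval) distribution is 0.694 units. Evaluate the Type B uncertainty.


u_B = half_width / 2.576
u_B = 0.694 / 2.576
u_B = 0.2694

0.2694


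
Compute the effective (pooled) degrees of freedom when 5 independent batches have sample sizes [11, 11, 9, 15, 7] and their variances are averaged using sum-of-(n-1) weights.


nu = sum_i (n_i - 1)
nu = ((11 - 1) + (11 - 1) + (9 - 1) + (15 - 1) + (7 - 1))
nu = 10 + 10 + 8 + 14 + 6
nu = 48

48


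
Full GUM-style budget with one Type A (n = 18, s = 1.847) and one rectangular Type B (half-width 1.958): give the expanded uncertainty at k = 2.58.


u_A = s / sqrt(n) = 1.847 / sqrt(18) = 0.43534207
u_B = half_width / sqrt(3) = 1.958 / sqrt(3) = 1.1304518
uc = sqrt(u_A^2 + u_B^2) = sqrt(0.43534207^2 + 1.1304518^2) = 1.211381
U = k * uc = 2.58 * 1.211381
U = 3.1254

3.1254


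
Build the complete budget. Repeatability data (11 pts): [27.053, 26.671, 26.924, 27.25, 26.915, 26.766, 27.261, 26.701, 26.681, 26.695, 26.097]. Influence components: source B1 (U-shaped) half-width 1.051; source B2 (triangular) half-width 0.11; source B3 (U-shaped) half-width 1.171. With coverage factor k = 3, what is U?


mean = (27.053 + 26.671 + 26.924 + 27.25 + 26.915 + 26.766 + 27.261 + 26.701 + 26.681 + 26.695 + 26.097) / 11 = 26.81945455
s = sqrt(sum((x - mean)^2)/(n-1)) = 0.32410812
u_A = s / sqrt(n) = 0.32410812 / sqrt(11) = 0.097722275
u_B1 = 1.051 / sqrt(2) = 0.74316923
u_B2 = 0.11 / sqrt(6) = 0.044907312
u_B3 = 1.171 / sqrt(2) = 0.82802204
uc = sqrt(0.097722275^2 + 0.74316923^2 + 0.044907312^2 + 0.82802204^2) = 1.1178047
U = k * uc = 3 * 1.1178047
U = 3.3534

3.3534


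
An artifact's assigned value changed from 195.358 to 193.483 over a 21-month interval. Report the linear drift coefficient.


rate = (v2 - v1) / months
= (193.483 - 195.358) / 21
= -1.8750 / 21
= -0.0893

-0.0893


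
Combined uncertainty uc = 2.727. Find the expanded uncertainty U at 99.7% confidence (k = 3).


U = k * uc
U = 3 * 2.727
U = 8.1810

8.1810


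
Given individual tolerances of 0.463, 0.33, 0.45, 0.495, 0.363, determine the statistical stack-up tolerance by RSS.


RSS = sqrt(0.463^2 + 0.33^2 + 0.45^2 + 0.495^2 + 0.363^2)
= sqrt(0.902563)
= 0.9500

0.9500


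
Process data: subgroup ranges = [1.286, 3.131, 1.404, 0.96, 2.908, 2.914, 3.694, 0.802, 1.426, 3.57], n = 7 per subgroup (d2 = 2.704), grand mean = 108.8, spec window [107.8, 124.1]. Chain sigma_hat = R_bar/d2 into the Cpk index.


R_bar = (1.286 + 3.131 + 1.404 + 0.96 + 2.908 + 2.914 + 3.694 + 0.802 + 1.426 + 3.57) / 10 = 2.2095
sigma = R_bar / d2 = 2.2095 / 2.704 = 0.81712278
Cp = (USL - LSL)/(6*sigma) = (124.1 - 107.8)/(6*0.81712278) = 3.3247
Cpu = (124.1 - 108.8)/(3*0.81712278) = 6.2414
Cpl = (108.8 - 107.8)/(3*0.81712278) = 0.4079
Cpk = min(Cpu, Cpl) = 0.4079

0.4079


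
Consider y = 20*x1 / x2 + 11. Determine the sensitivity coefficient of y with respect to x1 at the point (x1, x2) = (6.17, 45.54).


y = 20*x1 / x2 + 11
dy/dx1 = 20/x2
Evaluate at x2 = 45.54: c1 = 20 / 45.54
c1 = 0.4392

0.4392


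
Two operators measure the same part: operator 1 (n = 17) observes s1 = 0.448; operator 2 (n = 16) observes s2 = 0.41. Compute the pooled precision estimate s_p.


s_p = sqrt(((n1-1)*s1^2 + (n2-1)*s2^2) / (n1+n2-2))
numerator = (17-1)*0.448^2 + (16-1)*0.41^2 = 3.211264 + 2.5215 = 5.732764
denominator = 17 + 16 - 2 = 31
s_p^2 = 5.732764 / 31 = 0.18492787
s_p = sqrt(0.18492787) = 0.4300

0.4300


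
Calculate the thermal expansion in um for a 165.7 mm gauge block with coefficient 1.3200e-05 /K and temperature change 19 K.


dL = L * alpha * dT
= 165.7 * 1.3200e-05 * 19
= 0.0415576 mm
dL_um = 0.0415576 * 1000 = 41.5576 um

41.5576


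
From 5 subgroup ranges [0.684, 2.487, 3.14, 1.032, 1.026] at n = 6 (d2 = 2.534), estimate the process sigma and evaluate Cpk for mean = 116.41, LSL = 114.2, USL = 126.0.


R_bar = (0.684 + 2.487 + 3.14 + 1.032 + 1.026) / 5 = 1.6738
sigma = R_bar / d2 = 1.6738 / 2.534 = 0.6605367
Cp = (USL - LSL)/(6*sigma) = (126.0 - 114.2)/(6*0.6605367) = 2.9774
Cpu = (126.0 - 116.41)/(3*0.6605367) = 4.8395
Cpl = (116.41 - 114.2)/(3*0.6605367) = 1.1153
Cpk = min(Cpu, Cpl) = 1.1153

1.1153


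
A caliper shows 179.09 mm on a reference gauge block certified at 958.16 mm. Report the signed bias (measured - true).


Systematic error = measured - true
= 179.09 - 958.16
= -779.0700

-779.0700


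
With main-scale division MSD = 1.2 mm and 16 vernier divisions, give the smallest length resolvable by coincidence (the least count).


LC = MSD / n_div
= 1.2 / 16
= 0.0750

0.0750


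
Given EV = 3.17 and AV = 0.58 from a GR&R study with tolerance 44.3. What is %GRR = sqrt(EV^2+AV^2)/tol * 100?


GRR = sqrt(EV^2 + AV^2) = sqrt(3.17^2 + 0.58^2) = 3.2226232
%GRR = GRR / tol * 100 = 3.2226232 / 44.3 * 100
%GRR = 7.2745

7.2745


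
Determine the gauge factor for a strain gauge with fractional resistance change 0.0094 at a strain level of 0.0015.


GF = (dR/R) / epsilon
= 0.0094 / 0.0015
= 6.2667

6.2667


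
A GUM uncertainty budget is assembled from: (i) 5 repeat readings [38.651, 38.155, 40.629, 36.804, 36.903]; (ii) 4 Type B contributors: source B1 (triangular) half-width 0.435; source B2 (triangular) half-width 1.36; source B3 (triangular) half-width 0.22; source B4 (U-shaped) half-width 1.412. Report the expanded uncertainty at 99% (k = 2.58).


mean = (38.651 + 38.155 + 40.629 + 36.804 + 36.903) / 5 = 38.2284
s = sqrt(sum((x - mean)^2)/(n-1)) = 1.5598445
u_A = s / sqrt(n) = 1.5598445 / sqrt(5) = 0.69758367
u_B1 = 0.435 / sqrt(6) = 0.17758801
u_B2 = 1.36 / sqrt(6) = 0.55521768
u_B3 = 0.22 / sqrt(6) = 0.089814624
u_B4 = 1.412 / sqrt(2) = 0.99843478
uc = sqrt(0.69758367^2 + 0.17758801^2 + 0.55521768^2 + 0.089814624^2 + 0.99843478^2) = 1.3532797
U = k * uc = 2.58 * 1.3532797
U = 3.4915

3.4915


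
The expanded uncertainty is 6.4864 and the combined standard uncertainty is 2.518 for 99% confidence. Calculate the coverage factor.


k = U / uc
k = 6.4864 / 2.518
k = 2.576

2.576


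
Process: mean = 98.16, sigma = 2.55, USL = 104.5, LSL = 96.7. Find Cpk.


Cpu = (USL - mean) / (3*sigma) = (104.5 - 98.16) / (3*2.55) = 0.8288
Cpl = (mean - LSL) / (3*sigma) = (98.16 - 96.7) / (3*2.55) = 0.1908
Cpk = min(Cpu, Cpl) = 0.1908

0.1908


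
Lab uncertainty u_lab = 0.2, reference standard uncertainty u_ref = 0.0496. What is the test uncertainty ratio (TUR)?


TUR = u_lab / u_ref
= 0.2 / 0.0496
= 4.0323

4.0323


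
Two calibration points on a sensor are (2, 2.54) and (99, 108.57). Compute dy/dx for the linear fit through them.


slope = (y2 - y1) / (x2 - x1)
= (108.57 - 2.54) / (99 - 2)
= 106.0300 / 97
= 1.0931

1.0931


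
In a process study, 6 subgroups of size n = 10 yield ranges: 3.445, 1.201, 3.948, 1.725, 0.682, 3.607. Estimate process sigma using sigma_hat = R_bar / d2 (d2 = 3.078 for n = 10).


R_bar = (3.445 + 1.201 + 3.948 + 1.725 + 0.682 + 3.607) / 6
R_bar = 14.608 / 6 = 2.4346667
sigma_hat = R_bar / d2 = 2.4346667 / 3.078 = 0.7910

0.7910


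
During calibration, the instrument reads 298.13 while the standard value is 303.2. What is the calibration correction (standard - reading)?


Correction = standard - reading
= 303.2 - 298.13
= 5.0700

5.0700


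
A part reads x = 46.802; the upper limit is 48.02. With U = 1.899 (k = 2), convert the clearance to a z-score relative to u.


u = U / k = 1.899 / 2 = 0.9495
margin = |USL - x| = |48.02 - 46.802| = 1.218
z = margin / u = 1.218 / 0.9495
z = 1.2828

1.2828


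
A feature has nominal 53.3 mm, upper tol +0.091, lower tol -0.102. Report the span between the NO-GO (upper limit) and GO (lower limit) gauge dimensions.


GO = nominal - lower_tol (smallest hole = maximum material condition)
GO = 53.3 - 0.102 = 53.198
NO-GO = nominal + upper_tol (largest hole = least material condition)
NO-GO = 53.3 + 0.091 = 53.391
spread = NO-GO - GO = 53.391 - 53.198 = 0.1930

0.1930


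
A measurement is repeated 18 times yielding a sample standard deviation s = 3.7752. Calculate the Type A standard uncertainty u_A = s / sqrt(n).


u_A = s / sqrt(n)
u_A = 3.7752 / sqrt(18)
u_A = 3.7752 / 4.2426407
u_A = 0.8898

0.8898


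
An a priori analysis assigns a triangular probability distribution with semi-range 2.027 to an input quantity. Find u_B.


u_B = half_width / sqrt(6)
u_B = 2.027 / 2.4494897
u_B = 0.8275

0.8275


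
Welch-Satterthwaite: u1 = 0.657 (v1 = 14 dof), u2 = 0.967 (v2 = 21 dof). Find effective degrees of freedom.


uc = sqrt(u1^2 + u2^2) = sqrt(0.657^2 + 0.967^2) = 1.1690757
v_eff = uc^4 / (u1^4/v1 + u2^4/v2)
= 1.1690757^4 / (0.657^4/14 + 0.967^4/21)
= 1.8679727 / 0.05494632
v_eff = 33.9963

33.9963


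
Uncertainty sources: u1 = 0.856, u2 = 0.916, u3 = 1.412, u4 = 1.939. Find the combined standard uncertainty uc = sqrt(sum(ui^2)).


uc = sqrt(0.856^2 + 0.916^2 + 1.412^2 + 1.939^2)
uc = sqrt(7.325257)
uc = 2.7065

2.7065


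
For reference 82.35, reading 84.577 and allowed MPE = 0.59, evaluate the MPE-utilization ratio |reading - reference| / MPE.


e = indication - reference = 84.577 - 82.35 = 2.2270
|e| = 2.2270
ratio = |e| / MPE = 2.2270 / 0.59
ratio = 3.7746

3.7746


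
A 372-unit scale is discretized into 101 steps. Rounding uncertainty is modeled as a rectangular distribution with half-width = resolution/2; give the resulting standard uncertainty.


resolution = range / divisions
resolution = 372 / 101 = 3.6831683
u_res = resolution / (2*sqrt(3))
u_res = 3.6831683 / 3.4641016
u_res = 1.0632

1.0632


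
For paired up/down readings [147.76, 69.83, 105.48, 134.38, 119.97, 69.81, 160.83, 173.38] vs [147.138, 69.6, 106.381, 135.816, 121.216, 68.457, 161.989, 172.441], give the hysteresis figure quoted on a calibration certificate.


|147.76 - 147.138| = 0.6220
|69.83 - 69.6| = 0.2300
|105.48 - 106.381| = 0.9010
|134.38 - 135.816| = 1.4360
|119.97 - 121.216| = 1.2460
|69.81 - 68.457| = 1.3530
|160.83 - 161.989| = 1.1590
|173.38 - 172.441| = 0.9390
hysteresis = max(diffs) = 1.4360

1.4360


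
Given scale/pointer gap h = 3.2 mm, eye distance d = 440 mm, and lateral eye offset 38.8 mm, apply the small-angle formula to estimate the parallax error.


error = h * offset / d
= 3.2 * 38.8 / 440
= 0.2822

0.2822


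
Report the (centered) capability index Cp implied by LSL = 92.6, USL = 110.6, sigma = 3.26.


Cp = (USL - LSL) / (6 * sigma)
= (110.6 - 92.6) / (6 * 3.26)
= 18.0000 / 19.5600
= 0.9202

0.9202


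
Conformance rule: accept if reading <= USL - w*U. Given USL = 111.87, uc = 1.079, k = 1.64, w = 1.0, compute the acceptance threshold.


U = k * uc = 1.64 * 1.079 = 1.76956
guard band g = w * U = 1.0 * 1.76956 = 1.76956
AL = USL - g = 111.87 - 1.76956
AL = 110.1004

110.1004
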